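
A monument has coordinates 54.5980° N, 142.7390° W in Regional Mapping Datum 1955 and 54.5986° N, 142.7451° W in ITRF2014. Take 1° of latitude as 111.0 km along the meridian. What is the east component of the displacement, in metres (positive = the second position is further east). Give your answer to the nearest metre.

ΔE = -392 m

Δφ = 54.5986° − 54.5980° = +0.0006°; Δλ = -142.7451° − -142.7390° = -0.0061°.
ΔN = Δφ × 111000 = 66.6 m; ΔE = Δλ × 111000 × cos(54.5980°) = -0.0061 × 111000 × 0.579310 = -392.3 m.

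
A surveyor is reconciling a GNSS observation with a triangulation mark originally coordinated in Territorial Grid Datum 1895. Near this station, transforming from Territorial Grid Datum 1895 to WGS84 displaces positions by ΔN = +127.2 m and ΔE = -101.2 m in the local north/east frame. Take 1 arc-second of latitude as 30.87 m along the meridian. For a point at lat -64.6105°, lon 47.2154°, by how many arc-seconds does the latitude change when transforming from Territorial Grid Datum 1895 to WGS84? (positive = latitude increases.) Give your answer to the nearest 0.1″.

Δφ = 4.1″

1″ of latitude = 30.87 m, so Δφ = 127.2 / 30.87 = 4.121″.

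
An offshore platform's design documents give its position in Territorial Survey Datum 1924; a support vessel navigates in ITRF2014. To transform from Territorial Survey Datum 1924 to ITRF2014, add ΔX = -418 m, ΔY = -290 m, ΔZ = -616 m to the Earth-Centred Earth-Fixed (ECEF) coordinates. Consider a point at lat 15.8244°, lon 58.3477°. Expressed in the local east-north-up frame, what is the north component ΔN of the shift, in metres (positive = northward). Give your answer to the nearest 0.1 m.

The local north axis is (−sin φ cos λ, −sin φ sin λ, cos φ), giving ΔN = 59.815 + 67.317 − 592.655 = -465.52 m.

ΔN = -465.5 m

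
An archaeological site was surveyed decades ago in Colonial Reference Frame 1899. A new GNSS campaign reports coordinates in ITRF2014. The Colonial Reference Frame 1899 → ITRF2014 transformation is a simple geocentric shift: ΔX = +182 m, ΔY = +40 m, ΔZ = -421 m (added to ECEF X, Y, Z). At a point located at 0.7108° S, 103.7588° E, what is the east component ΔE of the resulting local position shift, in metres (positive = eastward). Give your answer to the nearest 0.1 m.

At φ = -0.7108°, λ = 103.7588°: sin φ = -0.012405, cos φ = 0.999923, sin λ = 0.971306, cos λ = -0.237835.
ΔE = −sin λ·ΔX + cos λ·ΔY = −(0.971306)·(182) + (-0.237835)·(40) = -186.29 m.

ΔE = -186.3 m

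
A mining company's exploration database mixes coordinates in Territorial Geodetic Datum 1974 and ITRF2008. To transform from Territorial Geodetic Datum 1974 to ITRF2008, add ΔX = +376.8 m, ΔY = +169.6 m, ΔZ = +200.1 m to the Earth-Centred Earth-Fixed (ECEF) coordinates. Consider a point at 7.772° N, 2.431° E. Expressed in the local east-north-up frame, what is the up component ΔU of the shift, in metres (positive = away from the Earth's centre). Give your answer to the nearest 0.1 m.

ΔU = 407.2 m

The local up (radial) axis is (cos φ cos λ, cos φ sin λ, sin φ), giving ΔU = 373.003 + 7.128 + 27.060 = 407.19 m.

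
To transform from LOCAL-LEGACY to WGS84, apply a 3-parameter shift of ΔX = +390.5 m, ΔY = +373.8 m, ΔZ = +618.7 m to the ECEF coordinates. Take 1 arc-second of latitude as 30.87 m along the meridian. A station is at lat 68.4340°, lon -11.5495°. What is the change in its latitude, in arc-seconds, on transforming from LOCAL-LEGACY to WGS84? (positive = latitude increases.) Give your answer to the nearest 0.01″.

Δφ = -1.90″

sin φ = 0.929995, cos φ = 0.367573, sin λ = -0.200214, cos λ = 0.979752.
North component: ΔN = −sin φ cos λ·ΔX − sin φ sin λ·ΔY + cos φ·ΔZ = −(0.929995)(0.979752)(390.5) − (0.929995)(-0.200214)(373.8) + (0.367573)(618.7) = -58.79 m.
1° of latitude spans 3600 × 30.87 = 111132 m, so Δφ = -58.79 / 111132 × 3600 = -1.904″.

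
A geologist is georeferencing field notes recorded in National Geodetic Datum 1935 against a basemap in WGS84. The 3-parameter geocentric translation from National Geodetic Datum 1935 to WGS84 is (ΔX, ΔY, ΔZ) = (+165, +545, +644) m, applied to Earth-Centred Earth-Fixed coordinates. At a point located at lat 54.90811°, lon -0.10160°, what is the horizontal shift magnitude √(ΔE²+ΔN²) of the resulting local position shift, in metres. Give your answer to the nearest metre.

594 m

At φ = 54.90811°, λ = -0.10160°: sin φ = 0.818231, cos φ = 0.574889, sin λ = -0.001773, cos λ = 0.999998.
ΔE = −sin λ·ΔX + cos λ·ΔY = −(-0.001773)·(165) + (0.999998)·(545) = 545.29 m.
ΔN = −sin φ cos λ·ΔX − sin φ sin λ·ΔY + cos φ·ΔZ = −(0.818231)(0.999998)(165) − (0.818231)(-0.001773)(545) + (0.574889)(644) = 236.01 m.
Horizontal magnitude = √(ΔE² + ΔN²) = √(545.29² + 236.01²) = 594.18 m.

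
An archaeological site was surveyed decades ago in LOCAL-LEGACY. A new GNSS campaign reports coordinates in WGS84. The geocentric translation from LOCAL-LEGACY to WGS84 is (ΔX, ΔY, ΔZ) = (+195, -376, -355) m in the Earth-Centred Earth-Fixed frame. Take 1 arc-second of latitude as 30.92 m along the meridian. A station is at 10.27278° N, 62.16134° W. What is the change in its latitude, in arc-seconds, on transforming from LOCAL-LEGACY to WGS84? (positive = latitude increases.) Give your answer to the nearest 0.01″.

Δφ = -13.74″

sin φ = 0.178335, cos φ = 0.983970, sin λ = -0.884266, cos λ = 0.466983.
North component: ΔN = −sin φ cos λ·ΔX − sin φ sin λ·ΔY + cos φ·ΔZ = −(0.178335)(0.466983)(195) − (0.178335)(-0.884266)(-376) + (0.983970)(-355) = -424.84 m.
1° of latitude spans 3600 × 30.92 = 111312 m, so Δφ = -424.84 / 111312 × 3600 = -13.740″.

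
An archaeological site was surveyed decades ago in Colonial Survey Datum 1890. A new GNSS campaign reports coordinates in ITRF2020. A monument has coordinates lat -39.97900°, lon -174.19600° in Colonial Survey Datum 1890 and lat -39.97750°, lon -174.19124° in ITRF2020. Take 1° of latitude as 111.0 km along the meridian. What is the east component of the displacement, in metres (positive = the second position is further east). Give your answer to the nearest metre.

Δφ = -39.97750° − -39.97900° = +0.00150°; Δλ = -174.19124° − -174.19600° = +0.00476°.
ΔN = Δφ × 111000 = 166.5 m; ΔE = Δλ × 111000 × cos(-39.97900°) = +0.00476 × 111000 × 0.766280 = 404.9 m.

ΔE = 405 m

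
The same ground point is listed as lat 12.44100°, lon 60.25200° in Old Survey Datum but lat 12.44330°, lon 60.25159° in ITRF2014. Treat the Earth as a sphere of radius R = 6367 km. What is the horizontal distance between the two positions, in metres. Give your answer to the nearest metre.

Δφ = 12.44330° − 12.44100° = +0.00230°; Δλ = 60.25159° − 60.25200° = -0.00041°.
1° along a meridian = πR/180 = 111125 m.
ΔN = Δφ × 111125 = 255.6 m; ΔE = Δλ × 111125 × cos(12.44100°) = -0.00041 × 111125 × 0.976518 = -44.5 m.
Distance = √(ΔE² + ΔN²) = √((-44.5)² + 255.6²) = 259.4 m.

259 m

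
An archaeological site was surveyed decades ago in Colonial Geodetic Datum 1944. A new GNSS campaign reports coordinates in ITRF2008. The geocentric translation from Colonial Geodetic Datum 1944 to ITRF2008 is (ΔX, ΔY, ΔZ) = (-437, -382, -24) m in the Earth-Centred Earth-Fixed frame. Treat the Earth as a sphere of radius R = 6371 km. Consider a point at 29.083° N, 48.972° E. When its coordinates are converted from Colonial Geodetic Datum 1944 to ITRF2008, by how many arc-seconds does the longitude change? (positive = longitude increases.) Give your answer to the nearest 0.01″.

sin φ = 0.486076, cos φ = 0.873916, sin λ = 0.754389, cos λ = 0.656428.
East component: ΔE = −sin λ·ΔX + cos λ·ΔY = −(0.754389)(-437) + (0.656428)(-382) = 78.91 m.
1° of latitude spans πR/180 = 111195 m; at latitude φ, 1° of longitude spans that × cos φ = 97175.1 m, so Δλ = 78.91 / 97175.1 × 3600 = 2.923″.

Δλ = 2.92″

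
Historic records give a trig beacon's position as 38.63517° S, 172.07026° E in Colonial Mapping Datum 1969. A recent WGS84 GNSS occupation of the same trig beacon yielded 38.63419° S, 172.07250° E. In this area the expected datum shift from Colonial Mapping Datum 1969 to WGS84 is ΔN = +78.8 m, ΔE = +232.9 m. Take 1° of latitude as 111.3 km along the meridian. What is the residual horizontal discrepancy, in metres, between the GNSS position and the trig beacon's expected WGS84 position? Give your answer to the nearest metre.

Observed coordinate differences: Δφ = +0.00098°, Δλ = +0.00224°.
Converting to metres (1° lat = 111300 m, cos φ = 0.781137): observed ΔN = 109.1 m, observed ΔE = 194.7 m.
Subtracting the expected shift leaves a residual of 109.1 − (78.8) = 30.3 m north and 194.7 − (232.9) = -38.2 m east.
Residual distance = √(30.3² + (-38.2)²) = 48.7 m.

49 m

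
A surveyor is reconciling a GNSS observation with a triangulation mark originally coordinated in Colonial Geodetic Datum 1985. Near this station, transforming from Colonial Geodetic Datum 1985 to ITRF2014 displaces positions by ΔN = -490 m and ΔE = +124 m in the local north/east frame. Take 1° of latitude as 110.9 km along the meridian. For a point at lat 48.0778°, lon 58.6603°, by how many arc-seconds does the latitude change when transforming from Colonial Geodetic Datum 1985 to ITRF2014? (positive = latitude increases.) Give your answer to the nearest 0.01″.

Δφ = -15.91″

1° of latitude = 110.9 km, so Δφ = -490.0 / 110900 = -0.0044184° = -15.906″.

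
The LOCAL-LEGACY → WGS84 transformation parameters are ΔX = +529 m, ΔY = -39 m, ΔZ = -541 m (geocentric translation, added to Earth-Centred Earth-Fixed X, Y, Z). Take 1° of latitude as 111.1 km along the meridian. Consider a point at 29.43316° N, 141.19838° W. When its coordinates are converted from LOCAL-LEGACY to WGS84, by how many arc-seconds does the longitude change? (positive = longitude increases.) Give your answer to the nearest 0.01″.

sin φ = 0.491408, cos φ = 0.870930, sin λ = -0.626626, cos λ = -0.779320.
East component: ΔE = −sin λ·ΔX + cos λ·ΔY = −(-0.626626)(529) + (-0.779320)(-39) = 361.88 m.
1° of latitude spans 111100 m; at latitude φ, 1° of longitude spans that × cos φ = 96760.3 m, so Δλ = 361.88 / 96760.3 × 3600 = 13.464″.

Δλ = 13.46″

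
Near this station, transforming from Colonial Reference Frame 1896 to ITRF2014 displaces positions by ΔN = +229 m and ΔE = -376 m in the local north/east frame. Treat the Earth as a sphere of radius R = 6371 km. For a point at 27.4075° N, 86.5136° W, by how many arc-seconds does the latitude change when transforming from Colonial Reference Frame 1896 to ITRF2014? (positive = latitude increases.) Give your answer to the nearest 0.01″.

Δφ = 7.41″

On a sphere of radius R, 1 rad of latitude = R, so Δφ = ΔN / R = 229.0 / 6371000 = 3.5944e-05 rad = 7.414″.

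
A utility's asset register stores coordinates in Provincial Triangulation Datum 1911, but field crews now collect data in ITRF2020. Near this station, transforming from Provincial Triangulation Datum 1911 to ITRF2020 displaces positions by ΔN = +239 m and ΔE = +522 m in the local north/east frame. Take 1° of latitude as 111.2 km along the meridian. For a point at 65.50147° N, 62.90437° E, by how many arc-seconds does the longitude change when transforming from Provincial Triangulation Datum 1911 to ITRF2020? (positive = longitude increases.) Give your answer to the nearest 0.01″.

At latitude 65.50147°, cos φ = 0.414670.
1° of longitude at this latitude = 111.2 × cos φ = 46.11 km, so Δλ = 522.0 / 46111.3 = 0.0113204° = 40.754″.

Δλ = 40.75″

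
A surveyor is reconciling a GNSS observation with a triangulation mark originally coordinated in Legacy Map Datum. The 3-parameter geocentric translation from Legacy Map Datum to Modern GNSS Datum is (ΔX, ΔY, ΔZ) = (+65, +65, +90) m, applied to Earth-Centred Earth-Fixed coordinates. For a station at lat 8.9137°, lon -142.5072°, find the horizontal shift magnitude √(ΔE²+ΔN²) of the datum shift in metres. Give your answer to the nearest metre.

104 m

At φ = 8.9137°, λ = -142.5072°: sin φ = 0.154947, cos φ = 0.987923, sin λ = -0.608662, cos λ = -0.793430.
ΔE = −sin λ·ΔX + cos λ·ΔY = −(-0.608662)·(65) + (-0.793430)·(65) = -12.01 m.
ΔN = −sin φ cos λ·ΔX − sin φ sin λ·ΔY + cos φ·ΔZ = −(0.154947)(-0.793430)(65) − (0.154947)(-0.608662)(65) + (0.987923)(90) = 103.03 m.
Horizontal magnitude = √(ΔE² + ΔN²) = √((-12.01)² + 103.03²) = 103.73 m.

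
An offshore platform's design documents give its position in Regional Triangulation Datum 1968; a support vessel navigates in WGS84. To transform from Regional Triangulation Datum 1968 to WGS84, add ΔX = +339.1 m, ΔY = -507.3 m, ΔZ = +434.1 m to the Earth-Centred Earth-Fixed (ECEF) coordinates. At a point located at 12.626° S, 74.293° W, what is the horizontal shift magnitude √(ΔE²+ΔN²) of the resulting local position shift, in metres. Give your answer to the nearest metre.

At φ = -12.626°, λ = -74.293°: sin φ = -0.218586, cos φ = 0.975818, sin λ = -0.962659, cos λ = 0.270718.
ΔE = −sin λ·ΔX + cos λ·ΔY = −(-0.962659)·(339.1) + (0.270718)·(-507.3) = 189.10 m.
ΔN = −sin φ cos λ·ΔX − sin φ sin λ·ΔY + cos φ·ΔZ = −(-0.218586)(0.270718)(339.1) − (-0.218586)(-0.962659)(-507.3) + (0.975818)(434.1) = 550.42 m.
Horizontal magnitude = √(ΔE² + ΔN²) = √(189.10² + 550.42²) = 582.00 m.

582 m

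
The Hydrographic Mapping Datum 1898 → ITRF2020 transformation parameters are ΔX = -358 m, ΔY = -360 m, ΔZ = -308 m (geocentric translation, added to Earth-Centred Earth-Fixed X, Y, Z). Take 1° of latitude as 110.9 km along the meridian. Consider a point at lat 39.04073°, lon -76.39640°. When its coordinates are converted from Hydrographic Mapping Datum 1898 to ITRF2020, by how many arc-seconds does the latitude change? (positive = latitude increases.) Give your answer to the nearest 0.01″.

Δφ = -13.20″

sin φ = 0.629873, cos φ = 0.776698, sin λ = -0.971946, cos λ = 0.235203.
North component: ΔN = −sin φ cos λ·ΔX − sin φ sin λ·ΔY + cos φ·ΔZ = −(0.629873)(0.235203)(-358) − (0.629873)(-0.971946)(-360) + (0.776698)(-308) = -406.58 m.
1° of latitude spans 110900 m, so Δφ = -406.58 / 110900 × 3600 = -13.198″.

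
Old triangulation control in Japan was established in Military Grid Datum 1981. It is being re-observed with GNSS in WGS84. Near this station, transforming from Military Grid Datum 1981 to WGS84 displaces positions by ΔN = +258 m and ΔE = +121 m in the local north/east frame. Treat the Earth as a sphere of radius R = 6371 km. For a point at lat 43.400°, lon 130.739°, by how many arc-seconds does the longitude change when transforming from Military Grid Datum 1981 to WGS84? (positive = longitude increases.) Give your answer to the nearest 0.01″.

Δλ = 5.39″

At latitude 43.400°, cos φ = 0.726575.
One radian of longitude at latitude φ spans R cos φ, so Δλ = ΔE / (R cos φ) = 121.0 / (6371000 × 0.726575) = 2.6140e-05 rad = 5.392″.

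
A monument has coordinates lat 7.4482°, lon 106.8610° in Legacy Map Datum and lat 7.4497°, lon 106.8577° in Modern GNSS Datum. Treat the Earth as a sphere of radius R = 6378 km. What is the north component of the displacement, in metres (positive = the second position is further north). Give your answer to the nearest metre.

ΔN = 167 m

Δφ = 7.4497° − 7.4482° = +0.0015°; Δλ = 106.8577° − 106.8610° = -0.0033°.
1° along a meridian = πR/180 = 111317 m.
ΔN = Δφ × 111317 = 167.0 m; ΔE = Δλ × 111317 × cos(7.4482°) = -0.0033 × 111317 × 0.991562 = -364.2 m.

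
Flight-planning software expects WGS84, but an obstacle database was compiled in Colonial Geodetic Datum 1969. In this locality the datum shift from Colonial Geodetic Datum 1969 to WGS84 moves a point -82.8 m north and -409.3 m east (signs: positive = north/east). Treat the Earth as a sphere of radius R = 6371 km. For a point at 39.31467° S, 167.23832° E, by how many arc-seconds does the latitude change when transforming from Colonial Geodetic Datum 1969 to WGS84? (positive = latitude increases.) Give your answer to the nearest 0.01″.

On a sphere of radius R, 1 rad of latitude = R, so Δφ = ΔN / R = -82.8 / 6371000 = -1.2996e-05 rad = -2.681″.

Δφ = -2.68″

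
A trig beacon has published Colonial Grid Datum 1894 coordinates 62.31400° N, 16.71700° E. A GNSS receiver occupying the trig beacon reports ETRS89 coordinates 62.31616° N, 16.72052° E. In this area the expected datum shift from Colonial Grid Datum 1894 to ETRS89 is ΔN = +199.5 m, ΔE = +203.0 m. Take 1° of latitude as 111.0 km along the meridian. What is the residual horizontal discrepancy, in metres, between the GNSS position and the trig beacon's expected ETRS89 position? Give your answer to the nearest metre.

46 m

Observed coordinate differences: Δφ = +0.00216°, Δλ = +0.00352°.
Converting to metres (1° lat = 111000 m, cos φ = 0.464626): observed ΔN = 239.8 m, observed ΔE = 181.5 m.
Subtracting the expected shift leaves a residual of 239.8 − (199.5) = 40.3 m north and 181.5 − (203.0) = -21.5 m east.
Residual distance = √(40.3² + (-21.5)²) = 45.6 m.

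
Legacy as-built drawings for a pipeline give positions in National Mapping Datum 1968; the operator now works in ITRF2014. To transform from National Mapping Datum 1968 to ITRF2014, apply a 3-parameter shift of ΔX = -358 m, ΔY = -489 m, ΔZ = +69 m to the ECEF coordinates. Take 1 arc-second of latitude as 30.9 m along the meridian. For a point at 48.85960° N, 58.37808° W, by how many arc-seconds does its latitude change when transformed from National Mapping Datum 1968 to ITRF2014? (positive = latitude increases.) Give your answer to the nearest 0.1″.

sin φ = 0.753100, cos φ = 0.657906, sin λ = -0.851526, cos λ = 0.524312.
North component: ΔN = −sin φ cos λ·ΔX − sin φ sin λ·ΔY + cos φ·ΔZ = −(0.753100)(0.524312)(-358) − (0.753100)(-0.851526)(-489) + (0.657906)(69) = -126.83 m.
1° of latitude spans 3600 × 30.90 = 111240 m, so Δφ = -126.83 / 111240 × 3600 = -4.105″.

Δφ = -4.1″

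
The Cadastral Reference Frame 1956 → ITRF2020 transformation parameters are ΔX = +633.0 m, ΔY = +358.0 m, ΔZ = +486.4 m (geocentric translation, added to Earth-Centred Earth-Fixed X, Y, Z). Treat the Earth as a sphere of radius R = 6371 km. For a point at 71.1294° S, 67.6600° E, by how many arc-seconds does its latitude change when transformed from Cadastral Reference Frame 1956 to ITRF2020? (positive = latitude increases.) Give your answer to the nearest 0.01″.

Δφ = 22.61″

sin φ = -0.946251, cos φ = 0.323432, sin λ = 0.924945, cos λ = 0.380102.
North component: ΔN = −sin φ cos λ·ΔX − sin φ sin λ·ΔY + cos φ·ΔZ = −(-0.946251)(0.380102)(633.0) − (-0.946251)(0.924945)(358.0) + (0.323432)(486.4) = 698.32 m.
1° of latitude spans πR/180 = 111195 m, so Δφ = 698.32 / 111195 × 3600 = 22.609″.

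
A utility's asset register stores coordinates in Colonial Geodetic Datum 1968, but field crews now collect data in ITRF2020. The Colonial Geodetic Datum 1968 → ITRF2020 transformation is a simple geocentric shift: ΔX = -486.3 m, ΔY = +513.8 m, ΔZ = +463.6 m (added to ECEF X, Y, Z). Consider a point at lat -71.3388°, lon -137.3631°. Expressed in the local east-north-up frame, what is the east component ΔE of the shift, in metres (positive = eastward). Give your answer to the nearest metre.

At φ = -71.3388°, λ = -137.3631°: sin φ = -0.947427, cos φ = 0.319971, sin λ = -0.677350, cos λ = -0.735661.
ΔE = −sin λ·ΔX + cos λ·ΔY = −(-0.677350)·(-486.3) + (-0.735661)·(513.8) = -707.38 m.

ΔE = -707 m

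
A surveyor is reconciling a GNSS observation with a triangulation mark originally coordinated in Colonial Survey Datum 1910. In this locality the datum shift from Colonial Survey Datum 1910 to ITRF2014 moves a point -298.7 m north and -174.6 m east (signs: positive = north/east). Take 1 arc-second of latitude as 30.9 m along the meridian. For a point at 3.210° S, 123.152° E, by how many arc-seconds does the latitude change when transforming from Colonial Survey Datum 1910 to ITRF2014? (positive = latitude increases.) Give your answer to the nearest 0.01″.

1″ of latitude = 30.90 m, so Δφ = -298.7 / 30.90 = -9.667″.

Δφ = -9.67″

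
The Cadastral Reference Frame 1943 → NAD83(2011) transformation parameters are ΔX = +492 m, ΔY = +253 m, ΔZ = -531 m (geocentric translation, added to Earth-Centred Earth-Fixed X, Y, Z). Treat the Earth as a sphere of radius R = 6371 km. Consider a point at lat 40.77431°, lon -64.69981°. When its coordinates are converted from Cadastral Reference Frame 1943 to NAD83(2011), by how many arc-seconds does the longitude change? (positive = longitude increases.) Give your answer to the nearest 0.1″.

Δλ = 23.6″

sin φ = 0.653081, cos φ = 0.757288, sin λ = -0.904081, cos λ = 0.427361.
East component: ΔE = −sin λ·ΔX + cos λ·ΔY = −(-0.904081)(492) + (0.427361)(253) = 552.93 m.
1° of latitude spans πR/180 = 111195 m; at latitude φ, 1° of longitude spans that × cos φ = 84206.6 m, so Δλ = 552.93 / 84206.6 × 3600 = 23.639″.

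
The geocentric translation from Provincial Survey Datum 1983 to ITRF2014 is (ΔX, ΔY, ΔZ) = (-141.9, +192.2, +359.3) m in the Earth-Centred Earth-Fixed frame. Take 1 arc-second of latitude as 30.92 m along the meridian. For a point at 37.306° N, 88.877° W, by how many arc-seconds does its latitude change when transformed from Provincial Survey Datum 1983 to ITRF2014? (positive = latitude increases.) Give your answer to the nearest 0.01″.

sin φ = 0.606072, cos φ = 0.795410, sin λ = -0.999808, cos λ = 0.019599.
North component: ΔN = −sin φ cos λ·ΔX − sin φ sin λ·ΔY + cos φ·ΔZ = −(0.606072)(0.019599)(-141.9) − (0.606072)(-0.999808)(192.2) + (0.795410)(359.3) = 403.94 m.
1° of latitude spans 3600 × 30.92 = 111312 m, so Δφ = 403.94 / 111312 × 3600 = 13.064″.

Δφ = 13.06″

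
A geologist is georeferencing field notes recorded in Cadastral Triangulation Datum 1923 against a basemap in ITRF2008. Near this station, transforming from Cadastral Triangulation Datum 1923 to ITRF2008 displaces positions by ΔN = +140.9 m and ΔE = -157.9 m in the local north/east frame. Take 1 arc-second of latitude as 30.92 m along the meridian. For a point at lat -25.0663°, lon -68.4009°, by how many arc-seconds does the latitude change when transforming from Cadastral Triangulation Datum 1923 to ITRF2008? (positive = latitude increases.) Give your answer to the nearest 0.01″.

Δφ = 4.56″

1″ of latitude = 30.92 m, so Δφ = 140.9 / 30.92 = 4.557″.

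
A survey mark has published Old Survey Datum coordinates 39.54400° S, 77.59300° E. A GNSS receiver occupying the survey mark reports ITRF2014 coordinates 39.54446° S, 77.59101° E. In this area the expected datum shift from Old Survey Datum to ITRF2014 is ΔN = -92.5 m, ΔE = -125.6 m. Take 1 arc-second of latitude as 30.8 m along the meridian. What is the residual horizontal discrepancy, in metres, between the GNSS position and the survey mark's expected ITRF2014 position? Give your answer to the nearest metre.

Observed coordinate differences: Δφ = -0.00046°, Δλ = -0.00199°.
Converting to metres (1° lat = 110880 m, cos φ = 0.771136): observed ΔN = -51.0 m, observed ΔE = -170.2 m.
Subtracting the expected shift leaves a residual of -51.0 − (-92.5) = 41.5 m north and -170.2 − (-125.6) = -44.6 m east.
Residual distance = √(41.5² + (-44.6)²) = 60.9 m.

61 m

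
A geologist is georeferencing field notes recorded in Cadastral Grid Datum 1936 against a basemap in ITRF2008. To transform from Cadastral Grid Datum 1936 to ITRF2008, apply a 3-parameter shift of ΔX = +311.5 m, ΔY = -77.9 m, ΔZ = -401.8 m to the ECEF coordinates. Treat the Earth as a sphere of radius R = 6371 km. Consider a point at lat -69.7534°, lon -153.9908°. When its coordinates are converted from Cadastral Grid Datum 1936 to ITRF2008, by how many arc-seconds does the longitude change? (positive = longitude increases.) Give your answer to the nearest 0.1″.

Δλ = 19.3″

sin φ = -0.938212, cos φ = 0.346061, sin λ = -0.438515, cos λ = -0.898724.
East component: ΔE = −sin λ·ΔX + cos λ·ΔY = −(-0.438515)(311.5) + (-0.898724)(-77.9) = 206.61 m.
1° of latitude spans πR/180 = 111195 m; at latitude φ, 1° of longitude spans that × cos φ = 38480.3 m, so Δλ = 206.61 / 38480.3 × 3600 = 19.329″.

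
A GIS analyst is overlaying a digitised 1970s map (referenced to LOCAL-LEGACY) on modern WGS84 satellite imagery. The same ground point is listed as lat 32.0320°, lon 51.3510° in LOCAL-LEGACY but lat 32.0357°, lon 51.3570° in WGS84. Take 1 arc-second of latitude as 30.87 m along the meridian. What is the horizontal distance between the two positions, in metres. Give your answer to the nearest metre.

699 m

Δφ = 32.0357° − 32.0320° = +0.0037°; Δλ = 51.3570° − 51.3510° = +0.0060°.
1° of latitude = 3600 × 30.87 = 111132 m.
ΔN = Δφ × 111132 = 411.2 m; ΔE = Δλ × 111132 × cos(32.0320°) = +0.0060 × 111132 × 0.847752 = 565.3 m.
Distance = √(ΔE² + ΔN²) = √(565.3² + 411.2²) = 699.0 m.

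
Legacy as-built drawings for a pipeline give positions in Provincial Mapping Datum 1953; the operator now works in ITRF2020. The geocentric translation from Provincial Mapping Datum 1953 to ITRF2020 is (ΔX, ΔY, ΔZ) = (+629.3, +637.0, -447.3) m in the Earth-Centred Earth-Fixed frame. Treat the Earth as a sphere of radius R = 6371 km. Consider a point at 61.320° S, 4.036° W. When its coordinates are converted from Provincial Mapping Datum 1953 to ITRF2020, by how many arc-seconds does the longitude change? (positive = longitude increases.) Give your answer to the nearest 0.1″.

sin φ = -0.877314, cos φ = 0.479917, sin λ = -0.070383, cos λ = 0.997520.
East component: ΔE = −sin λ·ΔX + cos λ·ΔY = −(-0.070383)(629.3) + (0.997520)(637.0) = 679.71 m.
1° of latitude spans πR/180 = 111195 m; at latitude φ, 1° of longitude spans that × cos φ = 53364.4 m, so Δλ = 679.71 / 53364.4 × 3600 = 45.854″.

Δλ = 45.9″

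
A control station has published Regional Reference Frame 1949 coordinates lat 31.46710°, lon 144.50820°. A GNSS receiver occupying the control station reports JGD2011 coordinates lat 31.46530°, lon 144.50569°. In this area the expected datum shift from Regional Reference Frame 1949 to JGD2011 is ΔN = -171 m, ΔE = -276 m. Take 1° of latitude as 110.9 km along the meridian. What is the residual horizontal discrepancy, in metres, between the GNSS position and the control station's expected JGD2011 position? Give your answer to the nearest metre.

48 m

Observed coordinate differences: Δφ = -0.00180°, Δλ = -0.00251°.
Converting to metres (1° lat = 110900 m, cos φ = 0.852940): observed ΔN = -199.6 m, observed ΔE = -237.4 m.
Subtracting the expected shift leaves a residual of -199.6 − (-171) = -28.6 m north and -237.4 − (-276) = 38.6 m east.
Residual distance = √((-28.6)² + 38.6²) = 48.0 m.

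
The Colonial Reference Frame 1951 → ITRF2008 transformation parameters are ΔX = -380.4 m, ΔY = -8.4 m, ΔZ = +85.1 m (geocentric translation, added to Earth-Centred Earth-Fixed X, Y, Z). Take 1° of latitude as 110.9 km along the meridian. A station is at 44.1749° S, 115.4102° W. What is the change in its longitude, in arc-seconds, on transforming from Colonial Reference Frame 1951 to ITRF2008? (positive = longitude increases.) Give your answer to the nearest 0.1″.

Δλ = -15.4″

sin φ = -0.696851, cos φ = 0.717216, sin λ = -0.903259, cos λ = -0.429096.
East component: ΔE = −sin λ·ΔX + cos λ·ΔY = −(-0.903259)(-380.4) + (-0.429096)(-8.4) = -340.00 m.
1° of latitude spans 110900 m; at latitude φ, 1° of longitude spans that × cos φ = 79539.2 m, so Δλ = -340.00 / 79539.2 × 3600 = -15.388″.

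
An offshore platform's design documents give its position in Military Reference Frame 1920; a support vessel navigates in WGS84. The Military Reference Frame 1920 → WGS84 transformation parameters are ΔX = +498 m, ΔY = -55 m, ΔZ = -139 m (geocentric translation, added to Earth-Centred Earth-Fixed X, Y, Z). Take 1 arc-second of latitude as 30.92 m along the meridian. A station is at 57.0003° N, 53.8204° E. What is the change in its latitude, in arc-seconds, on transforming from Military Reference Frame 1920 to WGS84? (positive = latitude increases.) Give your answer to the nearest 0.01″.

sin φ = 0.838673, cos φ = 0.544635, sin λ = 0.807171, cos λ = 0.590318.
North component: ΔN = −sin φ cos λ·ΔX − sin φ sin λ·ΔY + cos φ·ΔZ = −(0.838673)(0.590318)(498) − (0.838673)(0.807171)(-55) + (0.544635)(-139) = -285.02 m.
1° of latitude spans 3600 × 30.92 = 111312 m, so Δφ = -285.02 / 111312 × 3600 = -9.218″.

Δφ = -9.22″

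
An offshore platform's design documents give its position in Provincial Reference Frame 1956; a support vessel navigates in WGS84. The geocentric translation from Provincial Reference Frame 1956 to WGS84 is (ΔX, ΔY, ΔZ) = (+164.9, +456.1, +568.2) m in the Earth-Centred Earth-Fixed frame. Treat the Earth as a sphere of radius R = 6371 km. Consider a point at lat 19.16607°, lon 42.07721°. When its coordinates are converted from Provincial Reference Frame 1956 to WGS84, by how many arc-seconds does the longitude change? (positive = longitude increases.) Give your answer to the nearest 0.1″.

Δλ = 7.8″

sin φ = 0.328307, cos φ = 0.944571, sin λ = 0.670131, cos λ = 0.742242.
East component: ΔE = −sin λ·ΔX + cos λ·ΔY = −(0.670131)(164.9) + (0.742242)(456.1) = 228.03 m.
1° of latitude spans πR/180 = 111195 m; at latitude φ, 1° of longitude spans that × cos φ = 105031.5 m, so Δλ = 228.03 / 105031.5 × 3600 = 7.816″.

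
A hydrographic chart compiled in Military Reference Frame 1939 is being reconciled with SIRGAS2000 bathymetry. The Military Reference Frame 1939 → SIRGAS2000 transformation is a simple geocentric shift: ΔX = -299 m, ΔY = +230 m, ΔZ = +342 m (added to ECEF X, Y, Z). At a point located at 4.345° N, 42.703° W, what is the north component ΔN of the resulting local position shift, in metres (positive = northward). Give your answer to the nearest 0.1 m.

At φ = 4.345°, λ = -42.703°: sin φ = 0.075762, cos φ = 0.997126, sin λ = -0.678198, cos λ = 0.734879.
ΔN = −sin φ cos λ·ΔX − sin φ sin λ·ΔY + cos φ·ΔZ = −(0.075762)(0.734879)(-299) − (0.075762)(-0.678198)(230) + (0.997126)(342) = 369.48 m.

ΔN = 369.5 m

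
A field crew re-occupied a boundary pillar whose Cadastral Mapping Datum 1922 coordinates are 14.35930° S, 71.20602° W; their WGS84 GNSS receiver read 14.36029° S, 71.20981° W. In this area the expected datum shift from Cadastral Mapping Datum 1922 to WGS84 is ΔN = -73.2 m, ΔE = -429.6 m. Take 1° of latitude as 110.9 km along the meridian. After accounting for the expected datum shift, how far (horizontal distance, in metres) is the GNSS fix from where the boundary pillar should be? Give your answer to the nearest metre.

Observed coordinate differences: Δφ = -0.00099°, Δλ = -0.00379°.
Converting to metres (1° lat = 110900 m, cos φ = 0.968760): observed ΔN = -109.8 m, observed ΔE = -407.2 m.
Subtracting the expected shift leaves a residual of -109.8 − (-73.2) = -36.6 m north and -407.2 − (-429.6) = 22.4 m east.
Residual distance = √((-36.6)² + 22.4²) = 42.9 m.

43 m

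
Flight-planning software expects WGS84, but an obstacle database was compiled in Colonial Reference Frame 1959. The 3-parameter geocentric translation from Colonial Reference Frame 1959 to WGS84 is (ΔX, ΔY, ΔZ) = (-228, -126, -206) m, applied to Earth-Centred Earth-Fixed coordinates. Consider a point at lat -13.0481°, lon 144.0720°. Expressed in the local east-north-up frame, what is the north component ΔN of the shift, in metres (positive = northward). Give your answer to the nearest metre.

ΔN = -176 m

At φ = -13.0481°, λ = 144.0720°: sin φ = -0.225769, cos φ = 0.974181, sin λ = 0.586768, cos λ = -0.809755.
ΔN = −sin φ cos λ·ΔX − sin φ sin λ·ΔY + cos φ·ΔZ = −(-0.225769)(-0.809755)(-228) − (-0.225769)(0.586768)(-126) + (0.974181)(-206) = -175.69 m.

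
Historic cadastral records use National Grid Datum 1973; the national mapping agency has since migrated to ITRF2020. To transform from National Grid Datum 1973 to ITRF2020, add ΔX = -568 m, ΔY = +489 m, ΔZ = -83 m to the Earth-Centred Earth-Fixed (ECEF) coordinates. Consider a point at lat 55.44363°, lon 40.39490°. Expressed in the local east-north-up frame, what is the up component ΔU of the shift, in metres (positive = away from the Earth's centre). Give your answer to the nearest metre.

ΔU = -134 m

The local up (radial) axis is (cos φ cos λ, cos φ sin λ, sin φ), giving ΔU = -245.370 + 179.750 − 68.356 = -133.98 m.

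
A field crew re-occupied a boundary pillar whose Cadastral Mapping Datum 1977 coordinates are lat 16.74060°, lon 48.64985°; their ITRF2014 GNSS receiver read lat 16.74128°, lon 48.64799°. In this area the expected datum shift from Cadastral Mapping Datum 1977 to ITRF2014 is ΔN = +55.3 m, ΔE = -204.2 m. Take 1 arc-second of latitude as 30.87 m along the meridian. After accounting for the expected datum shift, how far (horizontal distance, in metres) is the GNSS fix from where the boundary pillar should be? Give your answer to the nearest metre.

21 m

Observed coordinate differences: Δφ = +0.00068°, Δλ = -0.00186°.
Converting to metres (1° lat = 111132 m, cos φ = 0.957619): observed ΔN = 75.6 m, observed ΔE = -197.9 m.
Subtracting the expected shift leaves a residual of 75.6 − (55.3) = 20.3 m north and -197.9 − (-204.2) = 6.3 m east.
Residual distance = √(20.3² + 6.3²) = 21.2 m.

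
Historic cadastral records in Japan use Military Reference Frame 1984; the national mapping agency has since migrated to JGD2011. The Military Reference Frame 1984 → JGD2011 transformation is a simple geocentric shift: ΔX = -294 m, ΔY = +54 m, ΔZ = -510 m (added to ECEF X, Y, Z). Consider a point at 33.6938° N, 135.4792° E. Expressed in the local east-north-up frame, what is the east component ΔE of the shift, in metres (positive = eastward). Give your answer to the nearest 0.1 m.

ΔE = 167.6 m

The local east axis at (φ, λ) is (−sin λ, cos λ, 0), so ΔE = −sin(135.4792°)·(-294) + cos(135.4792°)·54 = 167.64 m.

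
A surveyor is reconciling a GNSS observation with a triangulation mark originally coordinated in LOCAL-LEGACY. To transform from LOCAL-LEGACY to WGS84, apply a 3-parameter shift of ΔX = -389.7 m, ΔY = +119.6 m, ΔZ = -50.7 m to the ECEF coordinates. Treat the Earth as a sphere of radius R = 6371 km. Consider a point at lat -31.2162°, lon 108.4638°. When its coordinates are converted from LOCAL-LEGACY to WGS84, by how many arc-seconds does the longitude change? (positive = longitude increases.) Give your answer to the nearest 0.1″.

Δλ = 12.6″

sin φ = -0.518269, cos φ = 0.855218, sin λ = 0.948524, cos λ = -0.316705.
East component: ΔE = −sin λ·ΔX + cos λ·ΔY = −(0.948524)(-389.7) + (-0.316705)(119.6) = 331.76 m.
1° of latitude spans πR/180 = 111195 m; at latitude φ, 1° of longitude spans that × cos φ = 95095.9 m, so Δλ = 331.76 / 95095.9 × 3600 = 12.559″.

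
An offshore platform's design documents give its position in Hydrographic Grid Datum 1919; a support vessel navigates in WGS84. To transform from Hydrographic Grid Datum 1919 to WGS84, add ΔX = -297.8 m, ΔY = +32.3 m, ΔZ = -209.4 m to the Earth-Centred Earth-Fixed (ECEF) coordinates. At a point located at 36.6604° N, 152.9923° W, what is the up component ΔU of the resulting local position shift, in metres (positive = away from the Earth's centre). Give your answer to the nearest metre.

The local up (radial) axis is (cos φ cos λ, cos φ sin λ, sin φ), giving ΔU = 212.840 − 11.766 − 125.027 = 76.05 m.

ΔU = 76 m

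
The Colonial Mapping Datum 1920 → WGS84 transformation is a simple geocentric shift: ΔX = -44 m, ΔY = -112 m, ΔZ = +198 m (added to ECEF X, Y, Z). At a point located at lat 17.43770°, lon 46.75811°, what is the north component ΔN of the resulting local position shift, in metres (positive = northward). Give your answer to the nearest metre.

The local north axis is (−sin φ cos λ, −sin φ sin λ, cos φ), giving ΔN = 9.033 + 24.449 + 188.901 = 222.38 m.

ΔN = 222 m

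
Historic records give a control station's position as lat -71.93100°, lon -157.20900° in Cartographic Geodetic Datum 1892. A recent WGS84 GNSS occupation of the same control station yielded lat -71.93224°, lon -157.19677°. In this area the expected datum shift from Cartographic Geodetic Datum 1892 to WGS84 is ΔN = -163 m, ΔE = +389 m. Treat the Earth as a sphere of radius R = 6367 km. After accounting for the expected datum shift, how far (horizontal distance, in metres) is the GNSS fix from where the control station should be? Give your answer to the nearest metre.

41 m

Observed coordinate differences: Δφ = -0.00124°, Δλ = +0.01223°.
Converting to metres (1° lat = 111125 m, cos φ = 0.310162): observed ΔN = -137.8 m, observed ΔE = 421.5 m.
Subtracting the expected shift leaves a residual of -137.8 − (-163) = 25.2 m north and 421.5 − (389) = 32.5 m east.
Residual distance = √(25.2² + 32.5²) = 41.2 m.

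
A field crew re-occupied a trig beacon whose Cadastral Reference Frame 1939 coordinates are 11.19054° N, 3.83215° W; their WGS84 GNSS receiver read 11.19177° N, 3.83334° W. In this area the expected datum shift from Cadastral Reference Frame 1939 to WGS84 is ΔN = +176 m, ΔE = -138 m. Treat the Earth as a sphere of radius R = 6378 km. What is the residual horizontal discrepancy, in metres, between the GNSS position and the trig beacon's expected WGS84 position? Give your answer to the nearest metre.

Observed coordinate differences: Δφ = +0.00123°, Δλ = -0.00119°.
Converting to metres (1° lat = 111317 m, cos φ = 0.980987): observed ΔN = 136.9 m, observed ΔE = -129.9 m.
Subtracting the expected shift leaves a residual of 136.9 − (176) = -39.1 m north and -129.9 − (-138) = 8.1 m east.
Residual distance = √((-39.1)² + 8.1²) = 39.9 m.

40 m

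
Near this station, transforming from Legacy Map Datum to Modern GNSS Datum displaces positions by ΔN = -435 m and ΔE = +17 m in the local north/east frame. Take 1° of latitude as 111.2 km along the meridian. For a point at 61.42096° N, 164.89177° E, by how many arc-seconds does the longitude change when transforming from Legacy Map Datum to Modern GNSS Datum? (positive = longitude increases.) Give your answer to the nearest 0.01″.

Δλ = 1.15″

At latitude 61.42096°, cos φ = 0.478371.
1° of longitude at this latitude = 111.2 × cos φ = 53.19 km, so Δλ = 17.0 / 53194.8 = 0.0003196° = 1.150″.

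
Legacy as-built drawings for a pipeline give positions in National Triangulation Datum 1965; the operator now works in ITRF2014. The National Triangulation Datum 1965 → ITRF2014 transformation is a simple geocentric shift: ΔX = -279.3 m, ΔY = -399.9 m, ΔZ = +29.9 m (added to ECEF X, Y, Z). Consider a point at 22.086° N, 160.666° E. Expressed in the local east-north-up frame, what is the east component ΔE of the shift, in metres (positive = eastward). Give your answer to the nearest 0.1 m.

At φ = 22.086°, λ = 160.666°: sin φ = 0.375998, cos φ = 0.926621, sin λ = 0.331074, cos λ = -0.943605.
ΔE = −sin λ·ΔX + cos λ·ΔY = −(0.331074)·(-279.3) + (-0.943605)·(-399.9) = 469.82 m.

ΔE = 469.8 m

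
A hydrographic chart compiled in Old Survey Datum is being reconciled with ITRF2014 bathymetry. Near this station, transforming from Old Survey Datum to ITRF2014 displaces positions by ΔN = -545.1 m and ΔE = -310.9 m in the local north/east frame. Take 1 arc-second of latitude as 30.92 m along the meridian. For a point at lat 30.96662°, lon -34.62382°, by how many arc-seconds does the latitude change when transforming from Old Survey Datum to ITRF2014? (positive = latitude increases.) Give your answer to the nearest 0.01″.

Δφ = -17.63″

1″ of latitude = 30.92 m, so Δφ = -545.1 / 30.92 = -17.629″.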